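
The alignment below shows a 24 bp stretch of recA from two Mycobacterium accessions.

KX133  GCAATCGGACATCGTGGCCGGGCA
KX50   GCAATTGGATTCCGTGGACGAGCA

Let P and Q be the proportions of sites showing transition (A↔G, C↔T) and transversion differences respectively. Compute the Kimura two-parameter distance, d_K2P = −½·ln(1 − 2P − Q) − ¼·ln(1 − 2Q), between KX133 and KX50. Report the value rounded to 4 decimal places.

0.3151

The sequences differ at positions 6 (C/T, transition), 10 (C/T, transition), 11 (A/T, transversion), 12 (T/C, transition), 18 (C/A, transversion), 21 (G/A, transition).
Of the 6 differences, 4 transitions and 2 transversions over 24 sites: P = 4/24 = 0.166667, Q = 2/24 = 0.083333.
d = −0.5·ln(0.583333) − 0.25·ln(0.833334) = −0.5·(-0.538997) − 0.25·(-0.182321) = 0.3151.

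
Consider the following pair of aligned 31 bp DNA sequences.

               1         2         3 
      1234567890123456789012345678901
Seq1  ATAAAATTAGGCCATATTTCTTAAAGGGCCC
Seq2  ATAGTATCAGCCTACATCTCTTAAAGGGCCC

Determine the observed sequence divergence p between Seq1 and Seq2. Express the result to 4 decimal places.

0.2258

Mismatches occur at site 4 (A/G), site 5 (A/T), site 8 (T/C), site 11 (G/C), site 13 (C/T), site 15 (T/C), site 18 (T/C).
There are 7 differences over 31 sites, so p = 7/31 = 0.2258.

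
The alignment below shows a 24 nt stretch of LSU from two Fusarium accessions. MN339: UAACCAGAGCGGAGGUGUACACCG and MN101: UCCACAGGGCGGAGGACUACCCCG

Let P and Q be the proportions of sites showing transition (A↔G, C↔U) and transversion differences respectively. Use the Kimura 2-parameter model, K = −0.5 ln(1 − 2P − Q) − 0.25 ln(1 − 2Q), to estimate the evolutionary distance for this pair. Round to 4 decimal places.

0.3760

Mismatches occur at site 2 (A↔C, transversion), site 3 (A↔C, transversion), site 4 (C↔A, transversion), site 8 (A↔G, transition), site 16 (U↔A, transversion), site 17 (G↔C, transversion), site 21 (A↔C, transversion).
Of the 7 differences, 1 transition and 6 transversions over 24 sites: P = 1/24 = 0.041667, Q = 6/24 = 0.250000.
d = −0.5·ln(0.666666) − 0.25·ln(0.500000) = −0.5·(-0.405466) − 0.25·(-0.693147) = 0.3760.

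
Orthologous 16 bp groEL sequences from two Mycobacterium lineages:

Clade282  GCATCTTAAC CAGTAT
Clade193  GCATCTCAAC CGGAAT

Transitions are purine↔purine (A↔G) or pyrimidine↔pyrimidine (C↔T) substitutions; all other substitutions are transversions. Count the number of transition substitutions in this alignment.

The sequences differ at positions 7 (T/C, transition), 12 (A/G, transition), 14 (T/A, transversion).
Of the 3 differences, 2 transitions and 1 transversion, so the answer is 2.

2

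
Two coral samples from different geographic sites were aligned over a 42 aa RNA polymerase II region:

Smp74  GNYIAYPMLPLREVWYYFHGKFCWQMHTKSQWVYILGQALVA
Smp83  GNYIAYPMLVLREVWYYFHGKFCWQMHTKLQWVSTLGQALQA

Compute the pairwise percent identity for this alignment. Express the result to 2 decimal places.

88.10%

Mismatches occur at site 10 (P↔V), site 30 (S↔L), site 34 (Y↔S), site 35 (I↔T), site 41 (V↔Q).
37 of the 42 sites match, so the percent identity is 37/42 × 100 = 88.10%.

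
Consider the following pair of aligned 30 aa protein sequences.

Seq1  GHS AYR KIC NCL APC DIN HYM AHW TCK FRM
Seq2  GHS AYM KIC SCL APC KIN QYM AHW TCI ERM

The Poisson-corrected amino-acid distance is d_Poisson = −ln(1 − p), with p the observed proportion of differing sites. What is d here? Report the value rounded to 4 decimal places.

0.2231

The sequences differ at positions 6 (R/M), 10 (N/S), 16 (D/K), 19 (H/Q), 27 (K/I), 28 (F/E).
p = 6/30 = 0.200000.
d = −ln(1 − 0.200000) = −ln(0.800000) = 0.2231.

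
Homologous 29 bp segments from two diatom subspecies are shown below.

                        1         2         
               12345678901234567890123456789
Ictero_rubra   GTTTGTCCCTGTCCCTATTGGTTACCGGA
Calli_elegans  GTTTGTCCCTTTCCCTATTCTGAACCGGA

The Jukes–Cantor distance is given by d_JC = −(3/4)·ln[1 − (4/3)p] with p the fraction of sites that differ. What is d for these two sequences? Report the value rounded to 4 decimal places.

0.1959

Differing sites — 11:G/T; 20:G/C; 21:G/T; 22:T/G; 23:T/A.
p = 5/29 = 0.172414.
d = −0.75 · ln(1 − (4/3)·0.172414) = −0.75 · ln(0.770115) = −0.75 · (-0.261215) = 0.1959.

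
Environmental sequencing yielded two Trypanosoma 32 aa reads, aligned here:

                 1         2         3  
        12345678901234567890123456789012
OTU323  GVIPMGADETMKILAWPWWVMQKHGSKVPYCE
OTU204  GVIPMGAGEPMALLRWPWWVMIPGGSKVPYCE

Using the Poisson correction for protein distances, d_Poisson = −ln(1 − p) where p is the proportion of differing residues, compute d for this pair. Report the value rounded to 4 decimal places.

The sequences differ at positions 8 (D/G), 10 (T/P), 12 (K/A), 13 (I/L), 15 (A/R), 22 (Q/I), 23 (K/P), 24 (H/G).
p = 8/32 = 0.250000.
d = −ln(1 − 0.250000) = −ln(0.750000) = 0.2877.

0.2877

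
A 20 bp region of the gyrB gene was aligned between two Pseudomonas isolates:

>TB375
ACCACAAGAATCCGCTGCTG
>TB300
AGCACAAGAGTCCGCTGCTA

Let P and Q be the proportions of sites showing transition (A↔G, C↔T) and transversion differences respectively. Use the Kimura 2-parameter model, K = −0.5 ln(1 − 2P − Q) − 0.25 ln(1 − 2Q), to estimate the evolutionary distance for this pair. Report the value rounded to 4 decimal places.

Differing sites — 2:C/G (Tv); 10:A/G (Ti); 20:G/A (Ti).
Of the 3 differences, 2 transitions and 1 transversion over 20 sites: P = 2/20 = 0.100000, Q = 1/20 = 0.050000.
d = −0.5·ln(0.750000) − 0.25·ln(0.900000) = −0.5·(-0.287682) − 0.25·(-0.105361) = 0.1702.

0.1702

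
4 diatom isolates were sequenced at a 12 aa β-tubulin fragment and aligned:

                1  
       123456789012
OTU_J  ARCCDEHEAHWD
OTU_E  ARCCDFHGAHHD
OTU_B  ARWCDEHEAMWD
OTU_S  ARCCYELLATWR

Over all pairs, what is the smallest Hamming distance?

2

Pairwise Hamming distances:
  OTU_J vs OTU_E: 3
  OTU_J vs OTU_B: 2
  OTU_J vs OTU_S: 5
  OTU_E vs OTU_B: 5
  OTU_E vs OTU_S: 7
  OTU_B vs OTU_S: 6
The smallest is 2, between OTU_J and OTU_B.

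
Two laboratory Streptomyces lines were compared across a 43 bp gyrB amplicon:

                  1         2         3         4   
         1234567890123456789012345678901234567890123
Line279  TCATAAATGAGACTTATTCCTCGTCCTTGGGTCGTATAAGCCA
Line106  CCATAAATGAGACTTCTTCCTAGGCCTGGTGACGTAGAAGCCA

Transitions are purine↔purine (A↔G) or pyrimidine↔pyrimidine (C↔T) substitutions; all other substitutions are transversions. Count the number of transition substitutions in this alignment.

1

Differing sites — 1:T/C (Ti); 16:A/C (Tv); 22:C/A (Tv); 24:T/G (Tv); 28:T/G (Tv); 30:G/T (Tv); 32:T/A (Tv); 37:T/G (Tv).
Of the 8 differences, 1 transition and 7 transversions, so the answer is 1.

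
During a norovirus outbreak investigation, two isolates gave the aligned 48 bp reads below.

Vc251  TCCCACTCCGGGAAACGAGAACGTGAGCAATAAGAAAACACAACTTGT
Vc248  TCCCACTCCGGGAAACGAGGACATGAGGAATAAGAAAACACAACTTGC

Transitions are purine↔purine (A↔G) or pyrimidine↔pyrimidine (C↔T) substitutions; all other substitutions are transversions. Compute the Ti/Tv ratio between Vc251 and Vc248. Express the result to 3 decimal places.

Differing sites — 20:A/G (Ti); 23:G/A (Ti); 28:C/G (Tv); 48:T/C (Ti).
Of the 4 differences, 3 transitions and 1 transversion, so Ti/Tv = 3/1 = 3.000.

3.000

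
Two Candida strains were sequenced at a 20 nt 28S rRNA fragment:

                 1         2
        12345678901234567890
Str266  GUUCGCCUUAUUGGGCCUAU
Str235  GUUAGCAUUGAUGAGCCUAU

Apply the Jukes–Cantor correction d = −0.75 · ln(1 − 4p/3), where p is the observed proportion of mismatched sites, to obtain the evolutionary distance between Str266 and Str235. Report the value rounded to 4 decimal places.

0.3041

Differing sites — 4:C/A; 7:C/A; 10:A/G; 11:U/A; 14:G/A.
p = 5/20 = 0.250000.
d = −0.75 · ln(1 − (4/3)·0.250000) = −0.75 · ln(0.666667) = −0.75 · (-0.405465) = 0.3041.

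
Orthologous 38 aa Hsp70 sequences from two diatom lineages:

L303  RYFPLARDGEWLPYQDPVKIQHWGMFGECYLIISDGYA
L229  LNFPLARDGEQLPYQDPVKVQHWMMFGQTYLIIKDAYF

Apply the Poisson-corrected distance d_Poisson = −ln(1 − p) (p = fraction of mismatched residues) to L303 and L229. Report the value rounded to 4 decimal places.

The sequences differ at positions 1 (R/L), 2 (Y/N), 11 (W/Q), 20 (I/V), 24 (G/M), 28 (E/Q), 29 (C/T), 34 (S/K), 36 (G/A), 38 (A/F).
p = 10/38 = 0.263158.
d = −ln(1 − 0.263158) = −ln(0.736842) = 0.3054.

0.3054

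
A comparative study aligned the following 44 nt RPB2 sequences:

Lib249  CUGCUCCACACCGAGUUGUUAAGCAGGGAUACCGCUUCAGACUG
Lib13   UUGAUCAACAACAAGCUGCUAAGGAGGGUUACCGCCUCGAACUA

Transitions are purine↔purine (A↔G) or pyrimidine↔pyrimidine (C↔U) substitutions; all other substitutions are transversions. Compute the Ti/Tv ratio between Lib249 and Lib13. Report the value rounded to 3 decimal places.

1.600

Mismatches occur at site 1 (C/U, transition), site 4 (C/A, transversion), site 7 (C/A, transversion), site 11 (C/A, transversion), site 13 (G/A, transition), site 16 (U/C, transition), site 19 (U/C, transition), site 24 (C/G, transversion), site 29 (A/U, transversion), site 36 (U/C, transition), site 39 (A/G, transition), site 40 (G/A, transition), site 44 (G/A, transition).
Of the 13 differences, 8 transitions and 5 transversions, so Ti/Tv = 8/5 = 1.600.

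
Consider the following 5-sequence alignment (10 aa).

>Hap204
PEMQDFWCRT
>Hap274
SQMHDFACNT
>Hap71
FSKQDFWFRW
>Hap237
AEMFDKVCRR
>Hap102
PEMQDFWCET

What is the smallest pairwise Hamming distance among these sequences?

1

Pairwise Hamming distances:
  Hap204 vs Hap274: 5
  Hap204 vs Hap71: 5
  Hap204 vs Hap237: 5
  Hap204 vs Hap102: 1
  Hap274 vs Hap71: 8
  Hap274 vs Hap237: 7
  Hap274 vs Hap102: 5
  Hap71 vs Hap237: 8
  Hap71 vs Hap102: 6
  Hap237 vs Hap102: 6
The smallest is 1, between Hap204 and Hap102.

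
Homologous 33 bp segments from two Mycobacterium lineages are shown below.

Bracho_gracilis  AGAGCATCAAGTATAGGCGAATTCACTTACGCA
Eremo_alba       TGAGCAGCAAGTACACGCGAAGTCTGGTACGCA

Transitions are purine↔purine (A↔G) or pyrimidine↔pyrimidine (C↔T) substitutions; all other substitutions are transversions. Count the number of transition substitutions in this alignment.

Differing sites — 1:A/T (Tv); 7:T/G (Tv); 14:T/C (Ti); 16:G/C (Tv); 22:T/G (Tv); 25:A/T (Tv); 26:C/G (Tv); 27:T/G (Tv).
Of the 8 differences, 1 transition and 7 transversions, so the answer is 1.

1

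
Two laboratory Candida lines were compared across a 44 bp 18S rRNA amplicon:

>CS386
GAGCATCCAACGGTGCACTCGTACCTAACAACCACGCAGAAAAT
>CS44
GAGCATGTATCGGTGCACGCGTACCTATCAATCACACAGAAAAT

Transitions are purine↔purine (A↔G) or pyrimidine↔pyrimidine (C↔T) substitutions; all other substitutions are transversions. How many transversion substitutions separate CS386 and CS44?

Mismatches occur at site 7 (C/G, transversion), site 8 (C/T, transition), site 10 (A/T, transversion), site 19 (T/G, transversion), site 28 (A/T, transversion), site 32 (C/T, transition), site 36 (G/A, transition).
Of the 7 differences, 3 transitions and 4 transversions, so the answer is 4.

4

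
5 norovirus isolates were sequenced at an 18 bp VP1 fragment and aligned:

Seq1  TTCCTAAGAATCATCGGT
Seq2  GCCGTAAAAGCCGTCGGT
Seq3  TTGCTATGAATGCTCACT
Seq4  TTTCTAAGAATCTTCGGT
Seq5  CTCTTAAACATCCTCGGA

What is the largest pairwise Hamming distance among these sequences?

12

Pairwise Hamming distances:
  Seq1 vs Seq2: 7
  Seq1 vs Seq3: 6
  Seq1 vs Seq4: 2
  Seq1 vs Seq5: 6
  Seq2 vs Seq3: 12
  Seq2 vs Seq4: 8
  Seq2 vs Seq5: 8
  Seq3 vs Seq4: 6
  Seq3 vs Seq5: 10
  Seq4 vs Seq5: 7
The largest is 12, between Seq2 and Seq3.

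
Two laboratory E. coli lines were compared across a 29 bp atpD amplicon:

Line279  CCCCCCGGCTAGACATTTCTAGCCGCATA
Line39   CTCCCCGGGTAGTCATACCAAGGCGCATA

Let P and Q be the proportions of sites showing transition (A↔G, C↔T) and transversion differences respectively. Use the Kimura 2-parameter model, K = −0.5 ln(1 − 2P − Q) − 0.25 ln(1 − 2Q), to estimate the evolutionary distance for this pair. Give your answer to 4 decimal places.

Differing sites — 2:C/T (Ti); 9:C/G (Tv); 13:A/T (Tv); 17:T/A (Tv); 18:T/C (Ti); 20:T/A (Tv); 23:C/G (Tv).
Of the 7 differences, 2 transitions and 5 transversions over 29 sites: P = 2/29 = 0.068966, Q = 5/29 = 0.172414.
d = −0.5·ln(0.689654) − 0.25·ln(0.655172) = −0.5·(-0.371565) − 0.25·(-0.422857) = 0.2915.

0.2915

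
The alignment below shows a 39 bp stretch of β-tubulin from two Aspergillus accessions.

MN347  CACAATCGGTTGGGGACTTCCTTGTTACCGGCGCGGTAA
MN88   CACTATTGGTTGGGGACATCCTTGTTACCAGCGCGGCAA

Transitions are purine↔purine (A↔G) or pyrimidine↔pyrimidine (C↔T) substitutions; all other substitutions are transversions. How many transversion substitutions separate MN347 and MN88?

Mismatches occur at site 4 (A→T, transversion), site 7 (C→T, transition), site 18 (T→A, transversion), site 30 (G→A, transition), site 37 (T→C, transition).
Of the 5 differences, 3 transitions and 2 transversions, so the answer is 2.

2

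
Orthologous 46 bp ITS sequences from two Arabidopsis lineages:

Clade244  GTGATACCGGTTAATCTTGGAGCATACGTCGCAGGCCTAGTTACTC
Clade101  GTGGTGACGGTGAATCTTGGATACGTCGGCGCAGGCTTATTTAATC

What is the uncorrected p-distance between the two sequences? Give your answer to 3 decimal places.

Mismatches occur at site 4 (A→G), site 6 (A→G), site 7 (C→A), site 12 (T→G), site 22 (G→T), site 23 (C→A), site 24 (A→C), site 25 (T→G), site 26 (A→T), site 29 (T→G), site 37 (C→T), site 40 (G→T), site 44 (C→A).
There are 13 differences over 46 sites, so p = 13/46 = 0.283.

0.283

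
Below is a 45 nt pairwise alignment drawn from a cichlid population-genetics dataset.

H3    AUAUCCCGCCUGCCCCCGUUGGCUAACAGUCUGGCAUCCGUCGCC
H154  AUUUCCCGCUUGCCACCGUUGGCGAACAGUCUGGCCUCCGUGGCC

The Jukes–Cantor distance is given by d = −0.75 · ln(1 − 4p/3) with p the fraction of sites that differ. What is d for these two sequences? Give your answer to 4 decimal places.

The sequences differ at positions 3 (A/U), 10 (C/U), 15 (C/A), 24 (U/G), 36 (A/C), 42 (C/G).
p = 6/45 = 0.133333.
d = −0.75 · ln(1 − (4/3)·0.133333) = −0.75 · ln(0.822223) = −0.75 · (-0.195744) = 0.1468.

0.1468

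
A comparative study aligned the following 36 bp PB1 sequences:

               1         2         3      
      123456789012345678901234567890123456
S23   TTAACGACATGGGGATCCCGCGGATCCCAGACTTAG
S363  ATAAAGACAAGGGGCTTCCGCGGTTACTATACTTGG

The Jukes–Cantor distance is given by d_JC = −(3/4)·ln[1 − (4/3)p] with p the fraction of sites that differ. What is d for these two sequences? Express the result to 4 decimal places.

0.3470

Mismatches occur at site 1 (T/A), site 5 (C/A), site 10 (T/A), site 15 (A/C), site 17 (C/T), site 24 (A/T), site 26 (C/A), site 28 (C/T), site 30 (G/T), site 35 (A/G).
p = 10/36 = 0.277778.
d = −0.75 · ln(1 − (4/3)·0.277778) = −0.75 · ln(0.629629) = −0.75 · (-0.462625) = 0.3470.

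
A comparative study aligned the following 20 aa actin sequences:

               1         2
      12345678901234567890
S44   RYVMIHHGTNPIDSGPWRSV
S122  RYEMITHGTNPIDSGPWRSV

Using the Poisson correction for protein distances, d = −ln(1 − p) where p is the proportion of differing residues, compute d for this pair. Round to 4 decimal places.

The sequences differ at positions 3 (V/E), 6 (H/T).
p = 2/20 = 0.100000.
d = −ln(1 − 0.100000) = −ln(0.900000) = 0.1054.

0.1054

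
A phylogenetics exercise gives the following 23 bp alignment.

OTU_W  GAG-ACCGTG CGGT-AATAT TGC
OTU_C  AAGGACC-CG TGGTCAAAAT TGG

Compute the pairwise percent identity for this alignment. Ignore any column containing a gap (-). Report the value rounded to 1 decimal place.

Excluding the 3 gap columns leaves 20 comparable sites.
The sequences differ at positions 1 (G/A), 9 (T/C), 11 (C/T), 18 (T/A), 23 (C/G).
15 of the 20 comparable sites match, so the percent identity is 15/20 × 100 = 75.0%.

75.0%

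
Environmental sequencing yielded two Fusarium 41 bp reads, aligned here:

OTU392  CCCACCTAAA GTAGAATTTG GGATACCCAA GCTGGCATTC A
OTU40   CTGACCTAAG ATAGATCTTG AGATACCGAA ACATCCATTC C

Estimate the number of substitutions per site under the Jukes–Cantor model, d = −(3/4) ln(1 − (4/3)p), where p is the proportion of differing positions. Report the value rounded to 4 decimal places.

0.4121

Differing sites — 2:C/T; 3:C/G; 10:A/G; 11:G/A; 16:A/T; 17:T/C; 21:G/A; 28:C/G; 31:G/A; 33:T/A; 34:G/T; 35:G/C; 41:A/C.
p = 13/41 = 0.317073.
d = −0.75 · ln(1 − (4/3)·0.317073) = −0.75 · ln(0.577236) = −0.75 · (-0.549504) = 0.4121.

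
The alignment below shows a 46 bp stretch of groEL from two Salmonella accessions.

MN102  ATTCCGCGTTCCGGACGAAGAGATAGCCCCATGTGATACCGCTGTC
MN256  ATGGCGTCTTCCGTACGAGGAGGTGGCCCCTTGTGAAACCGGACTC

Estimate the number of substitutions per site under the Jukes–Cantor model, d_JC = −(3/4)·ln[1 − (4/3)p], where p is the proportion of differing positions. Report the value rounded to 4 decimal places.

The sequences differ at positions 3 (T/G), 4 (C/G), 7 (C/T), 8 (G/C), 14 (G/T), 19 (A/G), 23 (A/G), 25 (A/G), 31 (A/T), 37 (T/A), 42 (C/G), 43 (T/A), 44 (G/C).
p = 13/46 = 0.282609.
d = −0.75 · ln(1 − (4/3)·0.282609) = −0.75 · ln(0.623188) = −0.75 · (-0.472907) = 0.3547.

0.3547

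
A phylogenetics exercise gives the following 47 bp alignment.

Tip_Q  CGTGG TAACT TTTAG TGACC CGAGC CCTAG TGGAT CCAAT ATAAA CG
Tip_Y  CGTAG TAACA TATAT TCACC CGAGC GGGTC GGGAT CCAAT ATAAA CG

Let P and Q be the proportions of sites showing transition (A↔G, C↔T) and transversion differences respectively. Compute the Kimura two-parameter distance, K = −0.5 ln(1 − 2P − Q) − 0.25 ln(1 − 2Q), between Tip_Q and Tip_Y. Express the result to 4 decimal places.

Mismatches occur at site 4 (G→A, transition), site 10 (T→A, transversion), site 12 (T→A, transversion), site 15 (G→T, transversion), site 17 (G→C, transversion), site 26 (C→G, transversion), site 27 (C→G, transversion), site 28 (T→G, transversion), site 29 (A→T, transversion), site 30 (G→C, transversion), site 31 (T→G, transversion).
Of the 11 differences, 1 transition and 10 transversions over 47 sites: P = 1/47 = 0.021277, Q = 10/47 = 0.212766.
d = −0.5·ln(0.744680) − 0.25·ln(0.574468) = −0.5·(-0.294801) − 0.25·(-0.554311) = 0.2860.

0.2860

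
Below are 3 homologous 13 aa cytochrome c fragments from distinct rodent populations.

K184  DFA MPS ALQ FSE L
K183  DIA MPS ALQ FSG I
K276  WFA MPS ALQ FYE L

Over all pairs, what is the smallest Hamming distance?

2

Pairwise Hamming distances:
  K184 vs K183: 3
  K184 vs K276: 2
  K183 vs K276: 5
The smallest is 2, between K184 and K276.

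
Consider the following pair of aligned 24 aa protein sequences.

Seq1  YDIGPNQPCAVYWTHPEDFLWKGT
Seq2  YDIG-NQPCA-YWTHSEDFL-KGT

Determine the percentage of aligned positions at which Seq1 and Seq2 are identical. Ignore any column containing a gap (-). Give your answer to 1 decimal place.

95.2%

Excluding the 3 gap columns leaves 21 comparable sites.
The sequences differ at position 16 (P/S).
20 of the 21 comparable sites match, so the percent identity is 20/21 × 100 = 95.2%.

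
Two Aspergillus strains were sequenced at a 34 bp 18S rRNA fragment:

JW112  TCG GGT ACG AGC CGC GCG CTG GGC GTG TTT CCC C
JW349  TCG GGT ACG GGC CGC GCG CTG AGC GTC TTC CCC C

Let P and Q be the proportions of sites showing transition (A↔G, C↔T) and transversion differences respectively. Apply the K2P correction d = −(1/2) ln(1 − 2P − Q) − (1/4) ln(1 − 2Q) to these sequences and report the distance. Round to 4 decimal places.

0.1304

Differing sites — 10:A/G (Ti); 22:G/A (Ti); 27:G/C (Tv); 30:T/C (Ti).
Of the 4 differences, 3 transitions and 1 transversion over 34 sites: P = 3/34 = 0.088235, Q = 1/34 = 0.029412.
d = −0.5·ln(0.794118) − 0.25·ln(0.941176) = −0.5·(-0.230523) − 0.25·(-0.060625) = 0.1304.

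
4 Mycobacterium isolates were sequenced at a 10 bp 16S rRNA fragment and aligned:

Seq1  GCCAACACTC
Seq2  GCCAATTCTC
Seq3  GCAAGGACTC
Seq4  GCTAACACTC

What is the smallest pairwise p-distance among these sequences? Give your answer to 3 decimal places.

Pairwise Hamming distances:
  Seq1 vs Seq2: 2
  Seq1 vs Seq3: 3
  Seq1 vs Seq4: 1
  Seq2 vs Seq3: 4
  Seq2 vs Seq4: 3
  Seq3 vs Seq4: 3
The smallest is 1 mismatch, between Seq1 and Seq4; p = 1/10 = 0.100.

0.100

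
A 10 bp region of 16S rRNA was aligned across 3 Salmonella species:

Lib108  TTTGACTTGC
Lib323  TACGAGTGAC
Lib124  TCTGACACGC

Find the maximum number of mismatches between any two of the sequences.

6

Pairwise Hamming distances:
  Lib108 vs Lib323: 5
  Lib108 vs Lib124: 3
  Lib323 vs Lib124: 6
The largest is 6, between Lib323 and Lib124.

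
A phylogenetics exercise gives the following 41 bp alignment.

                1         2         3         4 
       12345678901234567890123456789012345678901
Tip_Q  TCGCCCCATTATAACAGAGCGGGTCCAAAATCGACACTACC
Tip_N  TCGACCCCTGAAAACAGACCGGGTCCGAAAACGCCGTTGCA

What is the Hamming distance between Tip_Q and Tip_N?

12

The sequences differ at positions 4 (C/A), 8 (A/C), 10 (T/G), 12 (T/A), 19 (G/C), 27 (A/G), 31 (T/A), 34 (A/C), 36 (A/G), 37 (C/T), 39 (A/G), 41 (C/A).
That gives 12 mismatches out of 41 aligned sites, so the Hamming distance is 12.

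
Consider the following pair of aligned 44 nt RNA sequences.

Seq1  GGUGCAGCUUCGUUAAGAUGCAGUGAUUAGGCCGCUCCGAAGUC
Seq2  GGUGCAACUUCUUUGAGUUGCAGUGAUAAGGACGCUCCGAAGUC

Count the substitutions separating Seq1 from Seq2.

Mismatches occur at site 7 (G→A), site 12 (G→U), site 15 (A→G), site 18 (A→U), site 28 (U→A), site 32 (C→A).
That gives 6 mismatches out of 44 aligned sites, so the Hamming distance is 6.

6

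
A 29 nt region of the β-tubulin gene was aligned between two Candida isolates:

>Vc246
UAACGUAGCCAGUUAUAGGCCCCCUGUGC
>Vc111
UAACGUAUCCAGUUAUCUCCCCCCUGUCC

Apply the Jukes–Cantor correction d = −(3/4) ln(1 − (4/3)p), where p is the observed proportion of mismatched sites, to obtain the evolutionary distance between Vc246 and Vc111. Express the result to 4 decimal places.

0.1959

Differing sites — 8:G/U; 17:A/C; 18:G/U; 19:G/C; 28:G/C.
p = 5/29 = 0.172414.
d = −0.75 · ln(1 − (4/3)·0.172414) = −0.75 · ln(0.770115) = −0.75 · (-0.261215) = 0.1959.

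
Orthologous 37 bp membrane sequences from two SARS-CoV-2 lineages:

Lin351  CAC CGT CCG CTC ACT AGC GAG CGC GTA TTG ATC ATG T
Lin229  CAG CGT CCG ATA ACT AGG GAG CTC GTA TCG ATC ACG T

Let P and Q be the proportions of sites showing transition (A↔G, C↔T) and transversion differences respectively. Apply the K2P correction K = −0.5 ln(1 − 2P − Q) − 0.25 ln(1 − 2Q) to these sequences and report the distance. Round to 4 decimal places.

0.2181

Mismatches occur at site 3 (C/G, transversion), site 10 (C/A, transversion), site 12 (C/A, transversion), site 18 (C/G, transversion), site 23 (G/T, transversion), site 29 (T/C, transition), site 35 (T/C, transition).
Of the 7 differences, 2 transitions and 5 transversions over 37 sites: P = 2/37 = 0.054054, Q = 5/37 = 0.135135.
d = −0.5·ln(0.756757) − 0.25·ln(0.729730) = −0.5·(-0.278713) − 0.25·(-0.315081) = 0.2181.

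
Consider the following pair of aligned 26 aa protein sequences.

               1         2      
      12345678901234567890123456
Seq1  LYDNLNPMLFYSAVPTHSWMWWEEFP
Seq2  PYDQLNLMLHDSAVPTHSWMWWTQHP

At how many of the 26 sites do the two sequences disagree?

8

Mismatches occur at site 1 (L/P), site 4 (N/Q), site 7 (P/L), site 10 (F/H), site 11 (Y/D), site 23 (E/T), site 24 (E/Q), site 25 (F/H).
That gives 8 mismatches out of 26 aligned sites, so the Hamming distance is 8.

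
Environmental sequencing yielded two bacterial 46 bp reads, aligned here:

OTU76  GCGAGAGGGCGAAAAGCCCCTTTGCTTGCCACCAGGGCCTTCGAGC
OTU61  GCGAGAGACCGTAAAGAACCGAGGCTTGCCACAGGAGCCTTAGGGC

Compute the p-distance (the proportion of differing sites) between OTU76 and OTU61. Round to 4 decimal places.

Mismatches occur at site 8 (G→A), site 9 (G→C), site 12 (A→T), site 17 (C→A), site 18 (C→A), site 21 (T→G), site 22 (T→A), site 23 (T→G), site 33 (C→A), site 34 (A→G), site 36 (G→A), site 42 (C→A), site 44 (A→G).
There are 13 differences over 46 sites, so p = 13/46 = 0.2826.

0.2826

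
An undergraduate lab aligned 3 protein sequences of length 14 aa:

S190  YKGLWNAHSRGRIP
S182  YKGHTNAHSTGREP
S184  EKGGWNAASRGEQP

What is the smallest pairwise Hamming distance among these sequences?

4

Pairwise Hamming distances:
  S190 vs S182: 4
  S190 vs S184: 5
  S182 vs S184: 7
The smallest is 4, between S190 and S182.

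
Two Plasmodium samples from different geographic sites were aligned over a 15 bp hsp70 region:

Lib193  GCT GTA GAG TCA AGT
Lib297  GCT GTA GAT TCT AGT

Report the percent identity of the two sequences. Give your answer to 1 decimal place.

86.7%

The sequences differ at positions 9 (G/T), 12 (A/T).
13 of the 15 sites match, so the percent identity is 13/15 × 100 = 86.7%.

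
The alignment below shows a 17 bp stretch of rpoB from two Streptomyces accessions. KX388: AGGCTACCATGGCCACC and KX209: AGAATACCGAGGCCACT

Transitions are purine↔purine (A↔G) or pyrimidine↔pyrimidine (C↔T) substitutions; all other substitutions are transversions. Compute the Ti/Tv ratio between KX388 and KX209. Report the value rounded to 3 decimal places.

Mismatches occur at site 3 (G/A, transition), site 4 (C/A, transversion), site 9 (A/G, transition), site 10 (T/A, transversion), site 17 (C/T, transition).
Of the 5 differences, 3 transitions and 2 transversions, so Ti/Tv = 3/2 = 1.500.

1.500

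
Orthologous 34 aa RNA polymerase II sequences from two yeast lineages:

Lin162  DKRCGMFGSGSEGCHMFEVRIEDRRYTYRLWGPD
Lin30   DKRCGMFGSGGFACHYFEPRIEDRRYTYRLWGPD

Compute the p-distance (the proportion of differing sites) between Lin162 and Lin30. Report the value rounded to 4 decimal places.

0.1471

The sequences differ at positions 11 (S/G), 12 (E/F), 13 (G/A), 16 (M/Y), 19 (V/P).
There are 5 differences over 34 sites, so p = 5/34 = 0.1471.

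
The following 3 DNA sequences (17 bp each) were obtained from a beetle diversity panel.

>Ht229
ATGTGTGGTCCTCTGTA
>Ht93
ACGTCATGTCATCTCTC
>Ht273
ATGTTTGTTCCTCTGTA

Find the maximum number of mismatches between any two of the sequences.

8

Pairwise Hamming distances:
  Ht229 vs Ht93: 7
  Ht229 vs Ht273: 2
  Ht93 vs Ht273: 8
The largest is 8, between Ht93 and Ht273.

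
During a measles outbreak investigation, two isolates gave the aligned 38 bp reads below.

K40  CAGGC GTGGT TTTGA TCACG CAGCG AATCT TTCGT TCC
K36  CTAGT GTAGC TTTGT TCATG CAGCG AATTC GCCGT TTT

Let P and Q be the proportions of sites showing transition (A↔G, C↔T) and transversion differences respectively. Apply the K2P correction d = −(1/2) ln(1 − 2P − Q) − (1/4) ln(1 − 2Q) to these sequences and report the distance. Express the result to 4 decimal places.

Differing sites — 2:A/T (Tv); 3:G/A (Ti); 5:C/T (Ti); 8:G/A (Ti); 10:T/C (Ti); 15:A/T (Tv); 19:C/T (Ti); 29:C/T (Ti); 30:T/C (Ti); 31:T/G (Tv); 32:T/C (Ti); 37:C/T (Ti); 38:C/T (Ti).
Of the 13 differences, 10 transitions and 3 transversions over 38 sites: P = 10/38 = 0.263158, Q = 3/38 = 0.078947.
d = −0.5·ln(0.394737) − 0.25·ln(0.842106) = −0.5·(-0.929536) − 0.25·(-0.171849) = 0.5077.

0.5077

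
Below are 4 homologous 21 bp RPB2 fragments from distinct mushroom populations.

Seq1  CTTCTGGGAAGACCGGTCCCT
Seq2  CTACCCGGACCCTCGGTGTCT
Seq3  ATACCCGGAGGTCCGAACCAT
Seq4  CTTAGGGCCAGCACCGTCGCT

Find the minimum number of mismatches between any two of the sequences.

Pairwise Hamming distances:
  Seq1 vs Seq2: 9
  Seq1 vs Seq3: 9
  Seq1 vs Seq4: 8
  Seq2 vs Seq3: 10
  Seq2 vs Seq4: 12
  Seq3 vs Seq4: 15
The smallest is 8, between Seq1 and Seq4.

8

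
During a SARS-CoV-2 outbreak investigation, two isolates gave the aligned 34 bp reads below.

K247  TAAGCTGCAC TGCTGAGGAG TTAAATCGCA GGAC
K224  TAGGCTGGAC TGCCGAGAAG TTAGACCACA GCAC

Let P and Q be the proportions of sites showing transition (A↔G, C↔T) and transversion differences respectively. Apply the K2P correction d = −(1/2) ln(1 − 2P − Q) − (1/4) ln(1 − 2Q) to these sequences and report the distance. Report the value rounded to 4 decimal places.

0.2966

Differing sites — 3:A/G (Ti); 8:C/G (Tv); 14:T/C (Ti); 18:G/A (Ti); 24:A/G (Ti); 26:T/C (Ti); 28:G/A (Ti); 32:G/C (Tv).
Of the 8 differences, 6 transitions and 2 transversions over 34 sites: P = 6/34 = 0.176471, Q = 2/34 = 0.058824.
d = −0.5·ln(0.588234) − 0.25·ln(0.882352) = −0.5·(-0.530630) − 0.25·(-0.125164) = 0.2966.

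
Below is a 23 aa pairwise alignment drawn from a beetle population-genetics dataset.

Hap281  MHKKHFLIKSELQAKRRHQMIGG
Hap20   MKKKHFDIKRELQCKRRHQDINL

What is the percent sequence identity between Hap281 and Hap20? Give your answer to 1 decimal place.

69.6%

Mismatches occur at site 2 (H/K), site 7 (L/D), site 10 (S/R), site 14 (A/C), site 20 (M/D), site 22 (G/N), site 23 (G/L).
16 of the 23 sites match, so the percent identity is 16/23 × 100 = 69.6%.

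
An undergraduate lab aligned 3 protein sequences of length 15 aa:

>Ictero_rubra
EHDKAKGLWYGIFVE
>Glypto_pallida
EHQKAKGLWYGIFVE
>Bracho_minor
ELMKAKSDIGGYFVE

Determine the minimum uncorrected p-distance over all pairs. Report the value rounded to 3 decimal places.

Pairwise Hamming distances:
  Ictero_rubra vs Glypto_pallida: 1
  Ictero_rubra vs Bracho_minor: 7
  Glypto_pallida vs Bracho_minor: 7
The smallest is 1 mismatch, between Ictero_rubra and Glypto_pallida; p = 1/15 = 0.067.

0.067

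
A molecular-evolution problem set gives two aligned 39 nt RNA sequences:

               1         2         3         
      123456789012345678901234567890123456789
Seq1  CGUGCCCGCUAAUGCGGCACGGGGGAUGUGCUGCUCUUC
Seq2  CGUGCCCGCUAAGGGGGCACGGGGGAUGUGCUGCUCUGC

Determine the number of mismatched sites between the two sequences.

Mismatches occur at site 13 (U/G), site 15 (C/G), site 38 (U/G).
That gives 3 mismatches out of 39 aligned sites, so the Hamming distance is 3.

3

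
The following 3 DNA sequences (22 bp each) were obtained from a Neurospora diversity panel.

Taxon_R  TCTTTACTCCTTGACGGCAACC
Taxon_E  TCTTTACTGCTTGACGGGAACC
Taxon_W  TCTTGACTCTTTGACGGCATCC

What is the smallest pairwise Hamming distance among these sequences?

2

Pairwise Hamming distances:
  Taxon_R vs Taxon_E: 2
  Taxon_R vs Taxon_W: 3
  Taxon_E vs Taxon_W: 5
The smallest is 2, between Taxon_R and Taxon_E.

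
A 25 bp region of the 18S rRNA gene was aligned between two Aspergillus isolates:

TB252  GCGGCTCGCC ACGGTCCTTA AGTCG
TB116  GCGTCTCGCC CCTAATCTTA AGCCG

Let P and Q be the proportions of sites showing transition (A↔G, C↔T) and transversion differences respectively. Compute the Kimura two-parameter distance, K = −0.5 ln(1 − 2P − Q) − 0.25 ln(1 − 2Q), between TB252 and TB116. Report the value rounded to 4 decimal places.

0.3518

The sequences differ at positions 4 (G/T, transversion), 11 (A/C, transversion), 13 (G/T, transversion), 14 (G/A, transition), 15 (T/A, transversion), 16 (C/T, transition), 23 (T/C, transition).
Of the 7 differences, 3 transitions and 4 transversions over 25 sites: P = 3/25 = 0.120000, Q = 4/25 = 0.160000.
d = −0.5·ln(0.600000) − 0.25·ln(0.680000) = −0.5·(-0.510826) − 0.25·(-0.385662) = 0.3518.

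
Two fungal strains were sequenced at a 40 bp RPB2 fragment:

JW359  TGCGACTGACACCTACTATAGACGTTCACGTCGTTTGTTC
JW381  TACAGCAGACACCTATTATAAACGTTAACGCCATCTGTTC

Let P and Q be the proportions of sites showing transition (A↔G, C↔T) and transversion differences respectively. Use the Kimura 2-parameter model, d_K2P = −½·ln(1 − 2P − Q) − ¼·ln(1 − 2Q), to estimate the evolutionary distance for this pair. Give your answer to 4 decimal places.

Mismatches occur at site 2 (G↔A, transition), site 4 (G↔A, transition), site 5 (A↔G, transition), site 7 (T↔A, transversion), site 16 (C↔T, transition), site 21 (G↔A, transition), site 27 (C↔A, transversion), site 31 (T↔C, transition), site 33 (G↔A, transition), site 35 (T↔C, transition).
Of the 10 differences, 8 transitions and 2 transversions over 40 sites: P = 8/40 = 0.200000, Q = 2/40 = 0.050000.
d = −0.5·ln(0.550000) − 0.25·ln(0.900000) = −0.5·(-0.597837) − 0.25·(-0.105361) = 0.3253.

0.3253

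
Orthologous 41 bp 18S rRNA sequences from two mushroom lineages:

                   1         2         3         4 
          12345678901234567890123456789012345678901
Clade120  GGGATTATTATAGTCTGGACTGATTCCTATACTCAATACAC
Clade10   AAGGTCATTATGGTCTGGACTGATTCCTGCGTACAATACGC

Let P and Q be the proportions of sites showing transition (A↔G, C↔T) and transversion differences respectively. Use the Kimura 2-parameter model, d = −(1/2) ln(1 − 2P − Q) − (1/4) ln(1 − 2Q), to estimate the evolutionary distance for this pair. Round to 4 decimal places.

Mismatches occur at site 1 (G↔A, transition), site 2 (G↔A, transition), site 4 (A↔G, transition), site 6 (T↔C, transition), site 12 (A↔G, transition), site 29 (A↔G, transition), site 30 (T↔C, transition), site 31 (A↔G, transition), site 32 (C↔T, transition), site 33 (T↔A, transversion), site 40 (A↔G, transition).
Of the 11 differences, 10 transitions and 1 transversion over 41 sites: P = 10/41 = 0.243902, Q = 1/41 = 0.024390.
d = −0.5·ln(0.487806) − 0.25·ln(0.951220) = −0.5·(-0.717837) − 0.25·(-0.050010) = 0.3714.

0.3714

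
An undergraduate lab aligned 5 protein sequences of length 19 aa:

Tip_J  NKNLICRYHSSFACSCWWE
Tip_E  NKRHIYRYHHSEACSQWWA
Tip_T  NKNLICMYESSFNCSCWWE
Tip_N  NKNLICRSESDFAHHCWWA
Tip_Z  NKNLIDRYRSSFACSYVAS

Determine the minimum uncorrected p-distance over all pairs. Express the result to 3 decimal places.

Pairwise Hamming distances:
  Tip_J vs Tip_E: 7
  Tip_J vs Tip_T: 3
  Tip_J vs Tip_N: 6
  Tip_J vs Tip_Z: 6
  Tip_E vs Tip_T: 10
  Tip_E vs Tip_N: 11
  Tip_E vs Tip_Z: 10
  Tip_T vs Tip_N: 7
  Tip_T vs Tip_Z: 8
  Tip_N vs Tip_Z: 10
The smallest is 3 mismatches, between Tip_J and Tip_T; p = 3/19 = 0.158.

0.158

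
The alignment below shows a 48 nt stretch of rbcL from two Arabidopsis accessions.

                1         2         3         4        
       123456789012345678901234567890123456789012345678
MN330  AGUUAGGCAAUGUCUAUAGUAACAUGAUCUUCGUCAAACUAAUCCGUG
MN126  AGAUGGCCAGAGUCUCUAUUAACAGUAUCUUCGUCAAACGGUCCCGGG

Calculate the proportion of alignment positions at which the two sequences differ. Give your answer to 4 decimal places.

Mismatches occur at site 3 (U↔A), site 5 (A↔G), site 7 (G↔C), site 10 (A↔G), site 11 (U↔A), site 16 (A↔C), site 19 (G↔U), site 25 (U↔G), site 26 (G↔U), site 40 (U↔G), site 41 (A↔G), site 42 (A↔U), site 43 (U↔C), site 47 (U↔G).
There are 14 differences over 48 sites, so p = 14/48 = 0.2917.

0.2917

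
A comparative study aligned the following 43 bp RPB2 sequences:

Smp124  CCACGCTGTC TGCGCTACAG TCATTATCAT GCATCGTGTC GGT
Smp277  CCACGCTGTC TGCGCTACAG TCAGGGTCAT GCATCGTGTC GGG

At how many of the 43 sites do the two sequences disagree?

4

The sequences differ at positions 24 (T/G), 25 (T/G), 26 (A/G), 43 (T/G).
That gives 4 mismatches out of 43 aligned sites, so the Hamming distance is 4.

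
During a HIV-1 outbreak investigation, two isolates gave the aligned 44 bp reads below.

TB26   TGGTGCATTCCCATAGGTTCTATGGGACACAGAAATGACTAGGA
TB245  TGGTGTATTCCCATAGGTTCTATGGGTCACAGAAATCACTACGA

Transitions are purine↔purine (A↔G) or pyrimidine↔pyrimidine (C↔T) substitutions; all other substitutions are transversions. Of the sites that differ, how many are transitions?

Mismatches occur at site 6 (C/T, transition), site 27 (A/T, transversion), site 37 (G/C, transversion), site 42 (G/C, transversion).
Of the 4 differences, 1 transition and 3 transversions, so the answer is 1.

1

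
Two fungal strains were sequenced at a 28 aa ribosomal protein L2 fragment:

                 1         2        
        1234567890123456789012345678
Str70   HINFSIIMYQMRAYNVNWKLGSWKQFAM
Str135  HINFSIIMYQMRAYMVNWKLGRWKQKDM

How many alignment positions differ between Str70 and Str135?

4

Differing sites — 15:N/M; 22:S/R; 26:F/K; 27:A/D.
That gives 4 mismatches out of 28 aligned sites, so the Hamming distance is 4.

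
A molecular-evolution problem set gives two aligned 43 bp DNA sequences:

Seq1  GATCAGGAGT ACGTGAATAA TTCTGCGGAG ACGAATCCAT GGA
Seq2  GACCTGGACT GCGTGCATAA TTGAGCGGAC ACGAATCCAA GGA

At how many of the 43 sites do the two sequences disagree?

9

The sequences differ at positions 3 (T/C), 5 (A/T), 9 (G/C), 11 (A/G), 16 (A/C), 23 (C/G), 24 (T/A), 30 (G/C), 40 (T/A).
That gives 9 mismatches out of 43 aligned sites, so the Hamming distance is 9.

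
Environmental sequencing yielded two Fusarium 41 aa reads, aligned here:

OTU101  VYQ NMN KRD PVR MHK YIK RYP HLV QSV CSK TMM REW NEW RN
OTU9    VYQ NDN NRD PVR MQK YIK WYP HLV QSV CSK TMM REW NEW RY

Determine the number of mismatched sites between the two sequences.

5

Differing sites — 5:M/D; 7:K/N; 14:H/Q; 19:R/W; 41:N/Y.
That gives 5 mismatches out of 41 aligned sites, so the Hamming distance is 5.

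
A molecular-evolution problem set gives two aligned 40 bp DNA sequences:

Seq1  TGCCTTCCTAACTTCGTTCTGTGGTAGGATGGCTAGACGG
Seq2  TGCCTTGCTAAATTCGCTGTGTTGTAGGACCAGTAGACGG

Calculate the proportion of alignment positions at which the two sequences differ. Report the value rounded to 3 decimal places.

Mismatches occur at site 7 (C↔G), site 12 (C↔A), site 17 (T↔C), site 19 (C↔G), site 23 (G↔T), site 30 (T↔C), site 31 (G↔C), site 32 (G↔A), site 33 (C↔G).
There are 9 differences over 40 sites, so p = 9/40 = 0.225.

0.225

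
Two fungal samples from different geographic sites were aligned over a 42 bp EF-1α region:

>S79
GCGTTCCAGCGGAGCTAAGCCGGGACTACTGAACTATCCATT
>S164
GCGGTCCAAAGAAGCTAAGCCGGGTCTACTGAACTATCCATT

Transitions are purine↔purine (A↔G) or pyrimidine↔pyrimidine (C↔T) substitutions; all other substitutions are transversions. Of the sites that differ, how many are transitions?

Mismatches occur at site 4 (T/G, transversion), site 9 (G/A, transition), site 10 (C/A, transversion), site 12 (G/A, transition), site 25 (A/T, transversion).
Of the 5 differences, 2 transitions and 3 transversions, so the answer is 2.

2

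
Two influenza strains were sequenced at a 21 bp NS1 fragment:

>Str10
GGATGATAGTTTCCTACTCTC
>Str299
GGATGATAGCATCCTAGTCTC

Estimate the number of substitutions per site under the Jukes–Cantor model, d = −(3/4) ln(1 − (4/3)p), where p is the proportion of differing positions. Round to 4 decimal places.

Differing sites — 10:T/C; 11:T/A; 17:C/G.
p = 3/21 = 0.142857.
d = −0.75 · ln(1 − (4/3)·0.142857) = −0.75 · ln(0.809524) = −0.75 · (-0.211309) = 0.1585.

0.1585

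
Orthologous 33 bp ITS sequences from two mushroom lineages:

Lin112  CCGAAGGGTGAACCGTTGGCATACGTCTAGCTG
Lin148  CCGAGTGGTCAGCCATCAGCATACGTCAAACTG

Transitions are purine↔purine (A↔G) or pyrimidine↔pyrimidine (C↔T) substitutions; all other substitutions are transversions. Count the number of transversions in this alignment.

3

Differing sites — 5:A/G (Ti); 6:G/T (Tv); 10:G/C (Tv); 12:A/G (Ti); 15:G/A (Ti); 17:T/C (Ti); 18:G/A (Ti); 28:T/A (Tv); 30:G/A (Ti).
Of the 9 differences, 6 transitions and 3 transversions, so the answer is 3.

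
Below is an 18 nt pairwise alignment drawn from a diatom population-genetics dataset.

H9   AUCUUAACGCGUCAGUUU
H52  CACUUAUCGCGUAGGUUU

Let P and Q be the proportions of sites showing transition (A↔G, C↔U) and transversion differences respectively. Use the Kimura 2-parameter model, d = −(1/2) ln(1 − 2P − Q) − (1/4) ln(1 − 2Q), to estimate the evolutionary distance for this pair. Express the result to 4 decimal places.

The sequences differ at positions 1 (A/C, transversion), 2 (U/A, transversion), 7 (A/U, transversion), 13 (C/A, transversion), 14 (A/G, transition).
Of the 5 differences, 1 transition and 4 transversions over 18 sites: P = 1/18 = 0.055556, Q = 4/18 = 0.222222.
d = −0.5·ln(0.666666) − 0.25·ln(0.555556) = −0.5·(-0.405466) − 0.25·(-0.587786) = 0.3497.

0.3497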